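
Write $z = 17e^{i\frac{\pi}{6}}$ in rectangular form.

a = r cos θ = 17 * sqrt(3)/2 = 17*sqrt(3)/2
b = r sin θ = 17 * 1/2 = 17/2
z = 17*sqrt(3)/2 + (17/2)i


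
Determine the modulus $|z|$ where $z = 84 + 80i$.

|z| = sqrt(a^2 + b^2) = sqrt(84^2 + 80^2) = sqrt(13456) = 116


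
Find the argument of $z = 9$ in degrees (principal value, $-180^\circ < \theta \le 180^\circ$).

b = 0 and a > 0, so z lies on the positive real axis: θ = 0°


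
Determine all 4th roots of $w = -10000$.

|w| = 10000, arg(w) = 180°
Root modulus = 10000^(1/4) = 10
Root arguments: θ_k = (180° + 360°k)/4 for k = 0, 1, ..., 3
Roots: 5*sqrt(2) + 5*sqrt(2)i, -5*sqrt(2) + 5*sqrt(2)i, -5*sqrt(2) - 5*sqrt(2)i, 5*sqrt(2) - 5*sqrt(2)i


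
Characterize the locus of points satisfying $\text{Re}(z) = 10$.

Re(z) = x where z = x + yi; the equation x = 10 is satisfied by all points with that x-coordinate
Locus: Vertical line x = 10


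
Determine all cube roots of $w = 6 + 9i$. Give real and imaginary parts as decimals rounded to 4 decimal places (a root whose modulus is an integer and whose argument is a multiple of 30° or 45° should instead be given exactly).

|w| = sqrt(117) ≈ 10.816654, arg(w) ≈ 56.309932°
Root modulus = sqrt(117)^(1/3) ≈ 2.211554
Root arguments: θ_k = (arg(w) + 360°k)/3 for k = 0, 1, ..., 2
Compute each root as (root modulus)(cos θ_k + i sin θ_k) using full-precision intermediates, then round to 4 decimal places.
Roots: 2.0939 + 0.7116i, -1.6632 + 1.4576i, -0.4307 - 2.1692i


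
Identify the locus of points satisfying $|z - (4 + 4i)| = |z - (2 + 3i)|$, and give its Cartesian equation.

|z - z1| = |z - z2| means z is equidistant from z1 and z2,
i.e. the perpendicular bisector of the segment from (4, 4) to (2, 3) (midpoint (3, 7/2)).
With z = x + yi, square both sides:
(x - 4)^2 + (y - 4)^2 = (x - 2)^2 + (y - 3)^2
The x^2 and y^2 terms cancel: -4x + (-2)y = 13 - 32 = -19
Simplify: 4x + 2y = 19
Locus: Perpendicular bisector of the segment from (4, 4) to (2, 3): the line 4x + 2y = 19


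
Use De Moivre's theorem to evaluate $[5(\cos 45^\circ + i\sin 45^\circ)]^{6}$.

By De Moivre: z^n = r^n(cos(nθ) + i sin(nθ))
= 5^6(cos(6*45°) + i sin(6*45°))
= 15625(cos 270° + i sin 270°)
= -15625i


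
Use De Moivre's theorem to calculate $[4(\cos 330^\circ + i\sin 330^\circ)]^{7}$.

By De Moivre: z^n = r^n(cos(nθ) + i sin(nθ))
= 4^7(cos(7*330°) + i sin(7*330°))
= 16384(cos 150° + i sin 150°)
= -8192*sqrt(3) + 8192i


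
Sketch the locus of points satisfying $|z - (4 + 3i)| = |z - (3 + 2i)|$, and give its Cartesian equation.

|z - z1| = |z - z2| means z is equidistant from z1 and z2,
i.e. the perpendicular bisector of the segment from (4, 3) to (3, 2) (midpoint (7/2, 5/2)).
With z = x + yi, square both sides:
(x - 4)^2 + (y - 3)^2 = (x - 3)^2 + (y - 2)^2
The x^2 and y^2 terms cancel: -2x + (-2)y = 13 - 25 = -12
Simplify: x + y = 6
Locus: Perpendicular bisector of the segment from (4, 3) to (3, 2): the line x + y = 6


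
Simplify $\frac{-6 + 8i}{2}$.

Divisor is real, so divide each part by 2:
= -3 + 4i


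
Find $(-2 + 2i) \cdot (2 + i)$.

(a1*a2 - b1*b2) + (a1*b2 + b1*a2)i
= (-4 - 2) + (-2 + 4)i
= -6 + 2i


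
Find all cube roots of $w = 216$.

|w| = 216, arg(w) = 0°
Root modulus = 216^(1/3) = 6
Root arguments: θ_k = (0° + 360°k)/3 for k = 0, 1, ..., 2
Roots: 6, -3 + 3*sqrt(3)i, -3 - 3*sqrt(3)i


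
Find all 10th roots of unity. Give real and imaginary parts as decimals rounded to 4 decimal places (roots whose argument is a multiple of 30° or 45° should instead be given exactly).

ω_k = e^(2πik/10) = cos(2πk/10) + i sin(2πk/10) for k = 0, 1, ..., 9
Roots: 1, 0.8090 + 0.5878i, 0.3090 + 0.9511i, -0.3090 + 0.9511i, -0.8090 + 0.5878i, -1, -0.8090 - 0.5878i, -0.3090 - 0.9511i, 0.3090 - 0.9511i, 0.8090 - 0.5878i


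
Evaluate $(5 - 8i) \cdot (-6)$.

(a1*a2 - b1*b2) + (a1*b2 + b1*a2)i
= (-30 - 0) + (0 + 48)i
= -30 + 48i


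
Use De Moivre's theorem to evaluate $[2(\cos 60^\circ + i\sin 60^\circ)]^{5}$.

By De Moivre: z^n = r^n(cos(nθ) + i sin(nθ))
= 2^5(cos(5*60°) + i sin(5*60°))
= 32(cos 300° + i sin 300°)
= 16 - 16*sqrt(3)i


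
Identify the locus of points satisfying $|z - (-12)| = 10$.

|z - z0| = r describes a circle centered at z0 with radius r
Here z0 = -12 and r = 10
Locus: Circle centered at (-12, 0) with radius 10


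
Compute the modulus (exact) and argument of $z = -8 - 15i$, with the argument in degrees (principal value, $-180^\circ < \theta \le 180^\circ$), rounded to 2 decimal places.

|z| = sqrt((-8)^2 + (-15)^2) = 17
arg(z) = arctan(b/a) = arctan(-15/-8) (quadrant-adjusted) = -118.07°


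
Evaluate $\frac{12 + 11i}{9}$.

Divisor is real, so divide each part by 9:
= 4/3 + (11/9)i


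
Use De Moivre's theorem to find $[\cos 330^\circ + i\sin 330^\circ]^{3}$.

By De Moivre: z^n = r^n(cos(nθ) + i sin(nθ))
= 1^3(cos(3*330°) + i sin(3*330°))
= 1(cos 270° + i sin 270°)
= -i


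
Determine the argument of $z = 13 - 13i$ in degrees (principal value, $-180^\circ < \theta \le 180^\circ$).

θ = arctan(b/a) = arctan(-13/13) (quadrant-adjusted) = -45°


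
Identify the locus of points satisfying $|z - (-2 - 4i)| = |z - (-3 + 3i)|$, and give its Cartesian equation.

|z - z1| = |z - z2| means z is equidistant from z1 and z2,
i.e. the perpendicular bisector of the segment from (-2, -4) to (-3, 3) (midpoint (-5/2, -1/2)).
With z = x + yi, square both sides:
(x - (-2))^2 + (y - (-4))^2 = (x - (-3))^2 + (y - 3)^2
The x^2 and y^2 terms cancel: -2x + 14y = 18 - 20 = -2
Simplify: x - 7y = 1
Locus: Perpendicular bisector of the segment from (-2, -4) to (-3, 3): the line x - 7y = 1


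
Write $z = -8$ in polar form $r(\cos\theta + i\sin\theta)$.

r = |z| = sqrt(a^2 + b^2) = sqrt((-8)^2 + (0)^2) = sqrt(64 + 0) = sqrt(64) = 8
b = 0 and a < 0, so z lies on the negative real axis: θ = 180°
z = 8(cos 180° + i sin 180°)


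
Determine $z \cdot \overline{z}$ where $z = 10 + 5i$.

z * conjugate(z) = |z|^2 = a^2 + b^2
= 10^2 + 5^2 = 125


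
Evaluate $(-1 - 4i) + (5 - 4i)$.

(-1 + 5) + (-4 + (-4))i = 4 - 8i


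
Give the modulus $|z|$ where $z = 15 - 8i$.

|z| = sqrt(a^2 + b^2) = sqrt(15^2 + (-8)^2) = sqrt(289) = 17


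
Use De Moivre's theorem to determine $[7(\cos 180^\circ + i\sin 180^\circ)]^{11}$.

By De Moivre: z^n = r^n(cos(nθ) + i sin(nθ))
= 7^11(cos(11*180°) + i sin(11*180°))
= 1977326743(cos 180° + i sin 180°)
= -1977326743


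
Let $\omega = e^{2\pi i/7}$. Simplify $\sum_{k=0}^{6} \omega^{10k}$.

Let ζ = ω^10 = e^(2πi·10/7). Since 7 ∤ 10, ζ ≠ 1.
Sum = Σ_{k=0}^{6} ζ^k = (ζ^7 - 1)/(ζ - 1) = (ω^{10·7} - 1)/(ζ - 1) = (1 - 1)/(ζ - 1) = 0


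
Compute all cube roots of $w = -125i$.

|w| = 125, arg(w) = 270°
Root modulus = 125^(1/3) = 5
Root arguments: θ_k = (270° + 360°k)/3 for k = 0, 1, ..., 2
Roots: 5i, -5*sqrt(3)/2 - (5/2)i, 5*sqrt(3)/2 - (5/2)i


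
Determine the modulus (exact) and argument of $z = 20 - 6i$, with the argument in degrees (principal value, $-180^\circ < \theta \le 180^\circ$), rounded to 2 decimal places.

|z| = sqrt(20^2 + (-6)^2) = sqrt(436)
arg(z) = arctan(b/a) = arctan(-6/20) (quadrant-adjusted) = -16.70°


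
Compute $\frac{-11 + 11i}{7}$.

Divisor is real, so divide each part by 7:
= -11/7 + (11/7)i


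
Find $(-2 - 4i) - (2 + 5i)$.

(-2 - 2) + (-4 - 5)i = -4 - 9i


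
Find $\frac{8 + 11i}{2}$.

Divisor is real, so divide each part by 2:
= 4 + (11/2)i


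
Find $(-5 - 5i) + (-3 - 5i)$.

(-5 + (-3)) + (-5 + (-5))i = -8 - 10i


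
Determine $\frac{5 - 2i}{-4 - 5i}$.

Multiply numerator and denominator by conjugate (-4 + 5i):
= (5 - 2i)(-4 + 5i) / ((-4)^2 + (-5)^2)
= (-10 + 33i) / 41
= -10/41 + (33/41)i


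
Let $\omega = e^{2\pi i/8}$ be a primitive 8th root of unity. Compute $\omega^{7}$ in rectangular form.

ω^7 = e^(2πi·7/8) = e^(i·7π/4)
= cos(7π/4) + i sin(7π/4)
= sqrt(2)/2 - (sqrt(2)/2)i


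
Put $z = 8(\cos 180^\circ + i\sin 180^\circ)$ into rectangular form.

a = r cos θ = 8 * -1 = -8
b = r sin θ = 8 * 0 = 0
z = -8


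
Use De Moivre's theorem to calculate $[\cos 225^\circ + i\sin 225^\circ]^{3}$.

By De Moivre: z^n = r^n(cos(nθ) + i sin(nθ))
= 1^3(cos(3*225°) + i sin(3*225°))
= 1(cos 315° + i sin 315°)
= sqrt(2)/2 - (sqrt(2)/2)i


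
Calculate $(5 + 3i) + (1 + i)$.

(5 + 1) + (3 + 1)i = 6 + 4i


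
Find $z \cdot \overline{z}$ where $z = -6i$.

z * conjugate(z) = |z|^2 = a^2 + b^2
= 0^2 + (-6)^2 = 36


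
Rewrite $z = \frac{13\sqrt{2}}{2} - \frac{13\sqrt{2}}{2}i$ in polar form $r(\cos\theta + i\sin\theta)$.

r = |z| = sqrt(a^2 + b^2) = sqrt((13*sqrt(2)/2)^2 + (-13*sqrt(2)/2)^2) = sqrt(169/2 + 169/2) = sqrt(169) = 13
θ = arctan(b/a) = arctan(-9.1924/9.1924) (quadrant-adjusted) = 315°
z = 13(cos 315° + i sin 315°)


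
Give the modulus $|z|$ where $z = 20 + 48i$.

|z| = sqrt(a^2 + b^2) = sqrt(20^2 + 48^2) = sqrt(2704) = 52


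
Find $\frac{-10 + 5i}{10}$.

Divisor is real, so divide each part by 10:
= -1 + (1/2)i


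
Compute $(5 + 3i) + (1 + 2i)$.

(5 + 1) + (3 + 2)i = 6 + 5i


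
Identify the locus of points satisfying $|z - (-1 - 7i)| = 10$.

|z - z0| = r describes a circle centered at z0 with radius r
Here z0 = -1 - 7i and r = 10
Locus: Circle centered at (-1, -7) with radius 10


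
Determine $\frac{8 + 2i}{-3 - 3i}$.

Multiply numerator and denominator by conjugate (-3 + 3i):
= (8 + 2i)(-3 + 3i) / ((-3)^2 + (-3)^2)
= (-30 + 18i) / 18
Divide through by 6: (-5 + 3i) / 3
= -5/3 + i


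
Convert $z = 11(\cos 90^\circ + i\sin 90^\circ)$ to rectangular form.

a = r cos θ = 11 * 0 = 0
b = r sin θ = 11 * 1 = 11
z = 11i


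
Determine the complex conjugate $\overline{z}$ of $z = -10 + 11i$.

If z = a + bi, then conjugate(z) = a - bi
conjugate(-10 + 11i) = -10 - 11i


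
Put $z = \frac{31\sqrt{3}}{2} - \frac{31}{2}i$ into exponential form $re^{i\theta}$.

r = |z| = sqrt((31*sqrt(3)/2)^2 + (-31/2)^2) = sqrt(2883/4 + 961/4) = sqrt(961) = 31
θ = arctan(b/a) = arctan(-15.5/26.8468) (quadrant-adjusted) = -30° = -π/6
z = 31e^(-i*π/6)


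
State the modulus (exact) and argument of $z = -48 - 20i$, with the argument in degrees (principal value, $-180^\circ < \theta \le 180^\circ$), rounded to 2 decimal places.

|z| = sqrt((-48)^2 + (-20)^2) = 52
arg(z) = arctan(b/a) = arctan(-20/-48) (quadrant-adjusted) = -157.38°


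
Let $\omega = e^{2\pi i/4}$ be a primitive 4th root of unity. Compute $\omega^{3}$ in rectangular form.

ω^3 = e^(2πi·3/4) = e^(i·3π/2)
= cos(3π/2) + i sin(3π/2)
= -i


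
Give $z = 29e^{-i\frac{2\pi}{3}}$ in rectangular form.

a = r cos θ = 29 * -1/2 = -29/2
b = r sin θ = 29 * -sqrt(3)/2 = -29*sqrt(3)/2
z = -29/2 - (29*sqrt(3)/2)i


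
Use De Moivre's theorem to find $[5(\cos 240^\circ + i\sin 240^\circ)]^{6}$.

By De Moivre: z^n = r^n(cos(nθ) + i sin(nθ))
= 5^6(cos(6*240°) + i sin(6*240°))
= 15625(cos 0° + i sin 0°)
= 15625


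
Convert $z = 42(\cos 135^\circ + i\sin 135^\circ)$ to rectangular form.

a = r cos θ = 42 * -sqrt(2)/2 = -21*sqrt(2)
b = r sin θ = 42 * sqrt(2)/2 = 21*sqrt(2)
z = -21*sqrt(2) + 21*sqrt(2)i


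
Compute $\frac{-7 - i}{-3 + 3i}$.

Multiply numerator and denominator by conjugate (-3 - 3i):
= (-7 - i)(-3 - 3i) / ((-3)^2 + 3^2)
= (18 + 24i) / 18
Divide through by 6: (3 + 4i) / 3
= 1 + (4/3)i


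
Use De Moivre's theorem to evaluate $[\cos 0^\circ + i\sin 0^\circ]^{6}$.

By De Moivre: z^n = r^n(cos(nθ) + i sin(nθ))
= 1^6(cos(6*0°) + i sin(6*0°))
= 1(cos 0° + i sin 0°)
= 1


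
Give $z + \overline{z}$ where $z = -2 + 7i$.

z + conjugate(z) = (a + bi) + (a - bi) = 2a
= 2 * (-2) = -4


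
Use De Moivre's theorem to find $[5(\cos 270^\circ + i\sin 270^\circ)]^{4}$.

By De Moivre: z^n = r^n(cos(nθ) + i sin(nθ))
= 5^4(cos(4*270°) + i sin(4*270°))
= 625(cos 0° + i sin 0°)
= 625


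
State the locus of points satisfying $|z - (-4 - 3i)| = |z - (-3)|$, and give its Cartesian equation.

|z - z1| = |z - z2| means z is equidistant from z1 and z2,
i.e. the perpendicular bisector of the segment from (-4, -3) to (-3, 0) (midpoint (-7/2, -3/2)).
With z = x + yi, square both sides:
(x - (-4))^2 + (y - (-3))^2 = (x - (-3))^2 + (y - 0)^2
The x^2 and y^2 terms cancel: 2x + 6y = 9 - 25 = -16
Simplify: x + 3y = -8
Locus: Perpendicular bisector of the segment from (-4, -3) to (-3, 0): the line x + 3y = -8


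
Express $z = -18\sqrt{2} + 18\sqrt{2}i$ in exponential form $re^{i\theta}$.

r = |z| = sqrt((-18*sqrt(2))^2 + (18*sqrt(2))^2) = sqrt(648 + 648) = sqrt(1296) = 36
θ = arctan(b/a) = arctan(25.4558/-25.4558) (quadrant-adjusted) = 135° = 3π/4
z = 36e^(i*3π/4)


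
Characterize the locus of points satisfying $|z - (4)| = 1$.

|z - z0| = r describes a circle centered at z0 with radius r
Here z0 = 4 and r = 1
Locus: Circle centered at (4, 0) with radius 1


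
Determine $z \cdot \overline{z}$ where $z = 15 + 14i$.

z * conjugate(z) = |z|^2 = a^2 + b^2
= 15^2 + 14^2 = 421


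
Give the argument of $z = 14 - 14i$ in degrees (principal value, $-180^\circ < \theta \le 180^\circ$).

θ = arctan(b/a) = arctan(-14/14) (quadrant-adjusted) = -45°


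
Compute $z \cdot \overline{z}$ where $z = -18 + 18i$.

z * conjugate(z) = |z|^2 = a^2 + b^2
= (-18)^2 + 18^2 = 648


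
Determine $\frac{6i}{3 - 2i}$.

Multiply numerator and denominator by conjugate (3 + 2i):
= (6i)(3 + 2i) / (3^2 + (-2)^2)
= (-12 + 18i) / 13
= -12/13 + (18/13)i


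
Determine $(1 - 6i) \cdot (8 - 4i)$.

(a1*a2 - b1*b2) + (a1*b2 + b1*a2)i
= (8 - 24) + (-4 + (-48))i
= -16 - 52i


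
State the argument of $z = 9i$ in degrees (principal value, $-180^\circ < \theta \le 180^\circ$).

a = 0 and b > 0, so z lies on the positive imaginary axis: θ = 90°


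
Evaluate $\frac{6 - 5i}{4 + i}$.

Multiply numerator and denominator by conjugate (4 - i):
= (6 - 5i)(4 - i) / (4^2 + 1^2)
= (19 - 26i) / 17
= 19/17 - (26/17)i


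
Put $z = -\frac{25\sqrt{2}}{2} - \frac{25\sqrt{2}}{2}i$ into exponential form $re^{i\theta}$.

r = |z| = sqrt((-25*sqrt(2)/2)^2 + (-25*sqrt(2)/2)^2) = sqrt(625/2 + 625/2) = sqrt(625) = 25
θ = arctan(b/a) = arctan(-17.6777/-17.6777) (quadrant-adjusted) = -135° = -3π/4
z = 25e^(-i*3π/4)


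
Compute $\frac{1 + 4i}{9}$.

Divisor is real, so divide each part by 9:
= 1/9 + (4/9)i


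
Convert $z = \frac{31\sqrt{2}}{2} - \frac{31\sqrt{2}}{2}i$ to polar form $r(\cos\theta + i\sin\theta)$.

r = |z| = sqrt(a^2 + b^2) = sqrt((31*sqrt(2)/2)^2 + (-31*sqrt(2)/2)^2) = sqrt(961/2 + 961/2) = sqrt(961) = 31
θ = arctan(b/a) = arctan(-21.9203/21.9203) (quadrant-adjusted) = 315°
z = 31(cos 315° + i sin 315°)


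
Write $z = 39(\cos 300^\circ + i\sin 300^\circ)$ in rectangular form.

a = r cos θ = 39 * 1/2 = 39/2
b = r sin θ = 39 * -sqrt(3)/2 = -39*sqrt(3)/2
z = 39/2 - (39*sqrt(3)/2)i


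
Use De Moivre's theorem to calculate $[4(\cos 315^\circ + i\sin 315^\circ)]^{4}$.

By De Moivre: z^n = r^n(cos(nθ) + i sin(nθ))
= 4^4(cos(4*315°) + i sin(4*315°))
= 256(cos 180° + i sin 180°)
= -256


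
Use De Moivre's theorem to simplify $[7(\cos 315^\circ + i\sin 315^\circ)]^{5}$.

By De Moivre: z^n = r^n(cos(nθ) + i sin(nθ))
= 7^5(cos(5*315°) + i sin(5*315°))
= 16807(cos 135° + i sin 135°)
= -16807*sqrt(2)/2 + (16807*sqrt(2)/2)i


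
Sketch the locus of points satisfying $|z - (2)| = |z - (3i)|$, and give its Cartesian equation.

|z - z1| = |z - z2| means z is equidistant from z1 and z2,
i.e. the perpendicular bisector of the segment from (2, 0) to (0, 3) (midpoint (1, 3/2)).
With z = x + yi, square both sides:
(x - 2)^2 + (y - 0)^2 = (x - 0)^2 + (y - 3)^2
The x^2 and y^2 terms cancel: -4x + 6y = 9 - 4 = 5
Simplify: 4x - 6y = -5
Locus: Perpendicular bisector of the segment from (2, 0) to (0, 3): the line 4x - 6y = -5


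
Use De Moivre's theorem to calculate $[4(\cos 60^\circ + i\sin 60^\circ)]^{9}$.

By De Moivre: z^n = r^n(cos(nθ) + i sin(nθ))
= 4^9(cos(9*60°) + i sin(9*60°))
= 262144(cos 180° + i sin 180°)
= -262144


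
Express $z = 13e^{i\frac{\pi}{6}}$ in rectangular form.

a = r cos θ = 13 * sqrt(3)/2 = 13*sqrt(3)/2
b = r sin θ = 13 * 1/2 = 13/2
z = 13*sqrt(3)/2 + (13/2)i


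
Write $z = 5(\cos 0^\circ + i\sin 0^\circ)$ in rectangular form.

a = r cos θ = 5 * 1 = 5
b = r sin θ = 5 * 0 = 0
z = 5


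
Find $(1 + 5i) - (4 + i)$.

(1 - 4) + (5 - 1)i = -3 + 4i


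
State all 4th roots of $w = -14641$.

|w| = 14641, arg(w) = 180°
Root modulus = 14641^(1/4) = 11
Root arguments: θ_k = (180° + 360°k)/4 for k = 0, 1, ..., 3
Roots: 11*sqrt(2)/2 + (11*sqrt(2)/2)i, -11*sqrt(2)/2 + (11*sqrt(2)/2)i, -11*sqrt(2)/2 - (11*sqrt(2)/2)i, 11*sqrt(2)/2 - (11*sqrt(2)/2)i


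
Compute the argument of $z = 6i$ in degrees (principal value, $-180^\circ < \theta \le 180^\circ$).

a = 0 and b > 0, so z lies on the positive imaginary axis: θ = 90°


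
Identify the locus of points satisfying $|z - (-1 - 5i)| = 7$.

|z - z0| = r describes a circle centered at z0 with radius r
Here z0 = -1 - 5i and r = 7
Locus: Circle centered at (-1, -5) with radius 7


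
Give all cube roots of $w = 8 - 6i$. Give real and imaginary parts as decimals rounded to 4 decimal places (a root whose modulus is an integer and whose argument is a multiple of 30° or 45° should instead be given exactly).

|w| = 10, arg(w) ≈ 323.130102°
Root modulus = 10^(1/3) ≈ 2.154435
Root arguments: θ_k = (arg(w) + 360°k)/3 for k = 0, 1, ..., 2
Compute each root as (root modulus)(cos θ_k + i sin θ_k) using full-precision intermediates, then round to 4 decimal places.
Roots: -0.6554 + 2.0523i, -1.4497 - 1.5937i, 2.1051 - 0.4586i


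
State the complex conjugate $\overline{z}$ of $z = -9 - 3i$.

If z = a + bi, then conjugate(z) = a - bi
conjugate(-9 - 3i) = -9 + 3i


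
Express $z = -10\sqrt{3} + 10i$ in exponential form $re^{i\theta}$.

r = |z| = sqrt((-10*sqrt(3))^2 + (10)^2) = sqrt(300 + 100) = sqrt(400) = 20
θ = arctan(b/a) = arctan(10/-17.3205) (quadrant-adjusted) = 150° = 5π/6
z = 20e^(i*5π/6)


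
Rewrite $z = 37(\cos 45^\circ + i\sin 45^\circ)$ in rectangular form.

a = r cos θ = 37 * sqrt(2)/2 = 37*sqrt(2)/2
b = r sin θ = 37 * sqrt(2)/2 = 37*sqrt(2)/2
z = 37*sqrt(2)/2 + (37*sqrt(2)/2)i


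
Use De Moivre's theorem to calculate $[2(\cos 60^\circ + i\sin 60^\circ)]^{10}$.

By De Moivre: z^n = r^n(cos(nθ) + i sin(nθ))
= 2^10(cos(10*60°) + i sin(10*60°))
= 1024(cos 240° + i sin 240°)
= -512 - 512*sqrt(3)i


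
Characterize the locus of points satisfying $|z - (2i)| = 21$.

|z - z0| = r describes a circle centered at z0 with radius r
Here z0 = 2i and r = 21
Locus: Circle centered at (0, 2) with radius 21


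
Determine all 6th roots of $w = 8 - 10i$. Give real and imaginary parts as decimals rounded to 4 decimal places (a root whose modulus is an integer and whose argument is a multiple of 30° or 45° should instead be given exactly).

|w| = sqrt(164) ≈ 12.806248, arg(w) ≈ 308.659808°
Root modulus = sqrt(164)^(1/6) ≈ 1.529573
Root arguments: θ_k = (arg(w) + 360°k)/6 for k = 0, 1, ..., 5
Compute each root as (root modulus)(cos θ_k + i sin θ_k) using full-precision intermediates, then round to 4 decimal places.
Roots: 0.9534 + 1.1961i, -0.5592 + 1.4237i, -1.5125 + 0.2276i, -0.9534 - 1.1961i, 0.5592 - 1.4237i, 1.5125 - 0.2276i


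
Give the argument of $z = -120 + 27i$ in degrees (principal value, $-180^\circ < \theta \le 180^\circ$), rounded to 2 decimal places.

θ = arctan(b/a) = arctan(27/-120) (quadrant-adjusted) = 167.32°


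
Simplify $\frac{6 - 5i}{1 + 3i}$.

Multiply numerator and denominator by conjugate (1 - 3i):
= (6 - 5i)(1 - 3i) / (1^2 + 3^2)
= (-9 - 23i) / 10
= -9/10 - (23/10)i


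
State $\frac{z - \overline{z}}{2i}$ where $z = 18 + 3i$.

z - conjugate(z) = 2bi
(z - conjugate(z))/(2i) = 2bi/(2i) = b = 3


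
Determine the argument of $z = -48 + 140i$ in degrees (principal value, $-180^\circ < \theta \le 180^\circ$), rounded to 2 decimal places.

θ = arctan(b/a) = arctan(140/-48) (quadrant-adjusted) = 108.92°


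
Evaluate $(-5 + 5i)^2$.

(a + bi)^2 = a^2 - b^2 + 2abi
= (-5)^2 - 5^2 + 2*(-5)*5i
= -50i


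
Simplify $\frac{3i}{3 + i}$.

Multiply numerator and denominator by conjugate (3 - i):
= (3i)(3 - i) / (3^2 + 1^2)
= (3 + 9i) / 10
= 3/10 + (9/10)i


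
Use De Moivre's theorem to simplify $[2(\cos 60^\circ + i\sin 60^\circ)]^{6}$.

By De Moivre: z^n = r^n(cos(nθ) + i sin(nθ))
= 2^6(cos(6*60°) + i sin(6*60°))
= 64(cos 0° + i sin 0°)
= 64


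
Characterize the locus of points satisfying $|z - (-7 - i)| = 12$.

|z - z0| = r describes a circle centered at z0 with radius r
Here z0 = -7 - i and r = 12
Locus: Circle centered at (-7, -1) with radius 12


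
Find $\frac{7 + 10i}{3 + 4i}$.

Multiply numerator and denominator by conjugate (3 - 4i):
= (7 + 10i)(3 - 4i) / (3^2 + 4^2)
= (61 + 2i) / 25
= 61/25 + (2/25)i


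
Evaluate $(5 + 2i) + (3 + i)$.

(5 + 3) + (2 + 1)i = 8 + 3i


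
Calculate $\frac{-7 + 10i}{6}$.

Divisor is real, so divide each part by 6:
= -7/6 + (5/3)i


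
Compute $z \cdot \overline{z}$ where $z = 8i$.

z * conjugate(z) = |z|^2 = a^2 + b^2
= 0^2 + 8^2 = 64


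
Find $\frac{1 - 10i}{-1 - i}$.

Multiply numerator and denominator by conjugate (-1 + i):
= (1 - 10i)(-1 + i) / ((-1)^2 + (-1)^2)
= (9 + 11i) / 2
= 9/2 + (11/2)i


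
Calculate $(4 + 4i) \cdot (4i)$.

(a1*a2 - b1*b2) + (a1*b2 + b1*a2)i
= (0 - 16) + (16 + 0)i
= -16 + 16i


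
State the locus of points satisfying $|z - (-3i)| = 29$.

|z - z0| = r describes a circle centered at z0 with radius r
Here z0 = -3i and r = 29
Locus: Circle centered at (0, -3) with radius 29


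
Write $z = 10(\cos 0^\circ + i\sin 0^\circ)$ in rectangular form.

a = r cos θ = 10 * 1 = 10
b = r sin θ = 10 * 0 = 0
z = 10


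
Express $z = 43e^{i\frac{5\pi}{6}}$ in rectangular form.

a = r cos θ = 43 * -sqrt(3)/2 = -43*sqrt(3)/2
b = r sin θ = 43 * 1/2 = 43/2
z = -43*sqrt(3)/2 + (43/2)i


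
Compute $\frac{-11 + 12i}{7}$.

Divisor is real, so divide each part by 7:
= -11/7 + (12/7)i


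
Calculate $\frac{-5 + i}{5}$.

Divisor is real, so divide each part by 5:
= -1 + (1/5)i


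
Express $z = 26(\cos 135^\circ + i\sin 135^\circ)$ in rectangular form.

a = r cos θ = 26 * -sqrt(2)/2 = -13*sqrt(2)
b = r sin θ = 26 * sqrt(2)/2 = 13*sqrt(2)
z = -13*sqrt(2) + 13*sqrt(2)i


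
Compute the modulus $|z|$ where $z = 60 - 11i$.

|z| = sqrt(a^2 + b^2) = sqrt(60^2 + (-11)^2) = sqrt(3721) = 61


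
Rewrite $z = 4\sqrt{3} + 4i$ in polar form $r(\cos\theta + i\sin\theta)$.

r = |z| = sqrt(a^2 + b^2) = sqrt((4*sqrt(3))^2 + (4)^2) = sqrt(48 + 16) = sqrt(64) = 8
θ = arctan(b/a) = arctan(4/6.9282) (quadrant-adjusted) = 30°
z = 8(cos 30° + i sin 30°)


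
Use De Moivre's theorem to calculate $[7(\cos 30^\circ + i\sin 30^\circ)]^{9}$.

By De Moivre: z^n = r^n(cos(nθ) + i sin(nθ))
= 7^9(cos(9*30°) + i sin(9*30°))
= 40353607(cos 270° + i sin 270°)
= -40353607i


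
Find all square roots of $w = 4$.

|w| = 4, arg(w) = 0°
Root modulus = 4^(1/2) = 2
Root arguments: θ_k = (0° + 360°k)/2 for k = 0, 1, ..., 1
Roots: 2, -2


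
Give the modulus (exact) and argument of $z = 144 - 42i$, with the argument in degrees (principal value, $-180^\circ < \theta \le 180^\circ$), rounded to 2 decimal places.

|z| = sqrt(144^2 + (-42)^2) = 150
arg(z) = arctan(b/a) = arctan(-42/144) (quadrant-adjusted) = -16.26°


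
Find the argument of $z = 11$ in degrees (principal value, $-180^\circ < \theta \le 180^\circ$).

b = 0 and a > 0, so z lies on the positive real axis: θ = 0°


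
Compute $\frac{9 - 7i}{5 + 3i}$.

Multiply numerator and denominator by conjugate (5 - 3i):
= (9 - 7i)(5 - 3i) / (5^2 + 3^2)
= (24 - 62i) / 34
Divide through by 2: (12 - 31i) / 17
= 12/17 - (31/17)i


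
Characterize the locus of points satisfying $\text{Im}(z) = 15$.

Im(z) = y where z = x + yi; the equation y = 15 is satisfied by all points with that y-coordinate
Locus: Horizontal line y = 15


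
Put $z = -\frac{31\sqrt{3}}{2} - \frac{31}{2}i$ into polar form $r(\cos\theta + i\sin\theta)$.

r = |z| = sqrt(a^2 + b^2) = sqrt((-31*sqrt(3)/2)^2 + (-31/2)^2) = sqrt(2883/4 + 961/4) = sqrt(961) = 31
θ = arctan(b/a) = arctan(-15.5/-26.8468) (quadrant-adjusted) = 210°
z = 31(cos 210° + i sin 210°)


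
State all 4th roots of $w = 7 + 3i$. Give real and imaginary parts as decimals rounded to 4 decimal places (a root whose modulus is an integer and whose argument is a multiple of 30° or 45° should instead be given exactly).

|w| = sqrt(58) ≈ 7.615773, arg(w) ≈ 23.198591°
Root modulus = sqrt(58)^(1/4) ≈ 1.661225
Root arguments: θ_k = (arg(w) + 360°k)/4 for k = 0, 1, ..., 3
Compute each root as (root modulus)(cos θ_k + i sin θ_k) using full-precision intermediates, then round to 4 decimal places.
Roots: 1.6527 + 0.1679i, -0.1679 + 1.6527i, -1.6527 - 0.1679i, 0.1679 - 1.6527i


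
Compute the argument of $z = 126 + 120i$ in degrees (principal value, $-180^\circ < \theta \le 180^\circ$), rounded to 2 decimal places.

θ = arctan(b/a) = arctan(120/126) (quadrant-adjusted) = 43.60°


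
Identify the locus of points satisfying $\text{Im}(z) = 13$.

Im(z) = y where z = x + yi; the equation y = 13 is satisfied by all points with that y-coordinate
Locus: Horizontal line y = 13


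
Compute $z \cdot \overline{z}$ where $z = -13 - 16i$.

z * conjugate(z) = |z|^2 = a^2 + b^2
= (-13)^2 + (-16)^2 = 425


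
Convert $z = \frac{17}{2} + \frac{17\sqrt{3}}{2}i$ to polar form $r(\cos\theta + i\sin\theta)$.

r = |z| = sqrt(a^2 + b^2) = sqrt((17/2)^2 + (17*sqrt(3)/2)^2) = sqrt(289/4 + 867/4) = sqrt(289) = 17
θ = arctan(b/a) = arctan(14.7224/8.5) (quadrant-adjusted) = 60°
z = 17(cos 60° + i sin 60°)


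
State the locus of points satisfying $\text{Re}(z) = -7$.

Re(z) = x where z = x + yi; the equation x = -7 is satisfied by all points with that x-coordinate
Locus: Vertical line x = -7


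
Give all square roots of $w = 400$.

|w| = 400, arg(w) = 0°
Root modulus = 400^(1/2) = 20
Root arguments: θ_k = (0° + 360°k)/2 for k = 0, 1, ..., 1
Roots: 20, -20


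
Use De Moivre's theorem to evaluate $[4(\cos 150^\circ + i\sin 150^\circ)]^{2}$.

By De Moivre: z^n = r^n(cos(nθ) + i sin(nθ))
= 4^2(cos(2*150°) + i sin(2*150°))
= 16(cos 300° + i sin 300°)
= 8 - 8*sqrt(3)i


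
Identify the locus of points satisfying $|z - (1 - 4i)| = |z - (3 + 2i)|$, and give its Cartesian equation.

|z - z1| = |z - z2| means z is equidistant from z1 and z2,
i.e. the perpendicular bisector of the segment from (1, -4) to (3, 2) (midpoint (2, -1)).
With z = x + yi, square both sides:
(x - 1)^2 + (y - (-4))^2 = (x - 3)^2 + (y - 2)^2
The x^2 and y^2 terms cancel: 4x + 12y = 13 - 17 = -4
Simplify: x + 3y = -1
Locus: Perpendicular bisector of the segment from (1, -4) to (3, 2): the line x + 3y = -1


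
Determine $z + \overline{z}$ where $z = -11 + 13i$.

z + conjugate(z) = (a + bi) + (a - bi) = 2a
= 2 * (-11) = -22


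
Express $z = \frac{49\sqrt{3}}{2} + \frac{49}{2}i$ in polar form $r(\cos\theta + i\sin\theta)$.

r = |z| = sqrt(a^2 + b^2) = sqrt((49*sqrt(3)/2)^2 + (49/2)^2) = sqrt(7203/4 + 2401/4) = sqrt(2401) = 49
θ = arctan(b/a) = arctan(24.5/42.4352) (quadrant-adjusted) = 30°
z = 49(cos 30° + i sin 30°)


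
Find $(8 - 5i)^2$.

(a + bi)^2 = a^2 - b^2 + 2abi
= 8^2 - (-5)^2 + 2*8*(-5)i
= 39 - 80i


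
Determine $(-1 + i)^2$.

(a + bi)^2 = a^2 - b^2 + 2abi
= (-1)^2 - 1^2 + 2*(-1)*1i
= -2i


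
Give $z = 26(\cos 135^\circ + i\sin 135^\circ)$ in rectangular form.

a = r cos θ = 26 * -sqrt(2)/2 = -13*sqrt(2)
b = r sin θ = 26 * sqrt(2)/2 = 13*sqrt(2)
z = -13*sqrt(2) + 13*sqrt(2)i


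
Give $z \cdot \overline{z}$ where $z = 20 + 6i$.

z * conjugate(z) = |z|^2 = a^2 + b^2
= 20^2 + 6^2 = 436


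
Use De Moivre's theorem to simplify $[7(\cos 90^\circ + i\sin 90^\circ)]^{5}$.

By De Moivre: z^n = r^n(cos(nθ) + i sin(nθ))
= 7^5(cos(5*90°) + i sin(5*90°))
= 16807(cos 90° + i sin 90°)
= 16807i


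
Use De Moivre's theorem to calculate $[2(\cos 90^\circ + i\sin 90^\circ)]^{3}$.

By De Moivre: z^n = r^n(cos(nθ) + i sin(nθ))
= 2^3(cos(3*90°) + i sin(3*90°))
= 8(cos 270° + i sin 270°)
= -8i


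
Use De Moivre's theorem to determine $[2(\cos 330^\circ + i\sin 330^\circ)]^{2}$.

By De Moivre: z^n = r^n(cos(nθ) + i sin(nθ))
= 2^2(cos(2*330°) + i sin(2*330°))
= 4(cos 300° + i sin 300°)
= 2 - 2*sqrt(3)i


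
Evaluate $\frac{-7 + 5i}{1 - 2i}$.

Multiply numerator and denominator by conjugate (1 + 2i):
= (-7 + 5i)(1 + 2i) / (1^2 + (-2)^2)
= (-17 - 9i) / 5
= -17/5 - (9/5)i


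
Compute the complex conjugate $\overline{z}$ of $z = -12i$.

If z = a + bi, then conjugate(z) = a - bi
conjugate(-12i) = 12i


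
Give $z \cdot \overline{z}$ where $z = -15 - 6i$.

z * conjugate(z) = |z|^2 = a^2 + b^2
= (-15)^2 + (-6)^2 = 261


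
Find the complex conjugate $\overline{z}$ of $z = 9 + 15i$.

If z = a + bi, then conjugate(z) = a - bi
conjugate(9 + 15i) = 9 - 15i


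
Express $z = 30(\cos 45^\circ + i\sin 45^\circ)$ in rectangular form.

a = r cos θ = 30 * sqrt(2)/2 = 15*sqrt(2)
b = r sin θ = 30 * sqrt(2)/2 = 15*sqrt(2)
z = 15*sqrt(2) + 15*sqrt(2)i


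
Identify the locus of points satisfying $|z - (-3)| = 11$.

|z - z0| = r describes a circle centered at z0 with radius r
Here z0 = -3 and r = 11
Locus: Circle centered at (-3, 0) with radius 11


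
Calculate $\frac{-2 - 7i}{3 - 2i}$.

Multiply numerator and denominator by conjugate (3 + 2i):
= (-2 - 7i)(3 + 2i) / (3^2 + (-2)^2)
= (8 - 25i) / 13
= 8/13 - (25/13)i


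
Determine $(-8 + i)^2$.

(a + bi)^2 = a^2 - b^2 + 2abi
= (-8)^2 - 1^2 + 2*(-8)*1i
= 63 - 16i


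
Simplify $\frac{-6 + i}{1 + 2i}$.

Multiply numerator and denominator by conjugate (1 - 2i):
= (-6 + i)(1 - 2i) / (1^2 + 2^2)
= (-4 + 13i) / 5
= -4/5 + (13/5)i


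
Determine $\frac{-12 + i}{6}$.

Divisor is real, so divide each part by 6:
= -2 + (1/6)i


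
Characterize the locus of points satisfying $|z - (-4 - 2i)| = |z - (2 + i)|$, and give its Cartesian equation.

|z - z1| = |z - z2| means z is equidistant from z1 and z2,
i.e. the perpendicular bisector of the segment from (-4, -2) to (2, 1) (midpoint (-1, -1/2)).
With z = x + yi, square both sides:
(x - (-4))^2 + (y - (-2))^2 = (x - 2)^2 + (y - 1)^2
The x^2 and y^2 terms cancel: 12x + 6y = 5 - 20 = -15
Simplify: 4x + 2y = -5
Locus: Perpendicular bisector of the segment from (-4, -2) to (2, 1): the line 4x + 2y = -5


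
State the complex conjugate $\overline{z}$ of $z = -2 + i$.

If z = a + bi, then conjugate(z) = a - bi
conjugate(-2 + i) = -2 - i


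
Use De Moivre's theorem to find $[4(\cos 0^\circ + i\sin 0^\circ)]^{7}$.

By De Moivre: z^n = r^n(cos(nθ) + i sin(nθ))
= 4^7(cos(7*0°) + i sin(7*0°))
= 16384(cos 0° + i sin 0°)
= 16384


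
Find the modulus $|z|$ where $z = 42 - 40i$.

|z| = sqrt(a^2 + b^2) = sqrt(42^2 + (-40)^2) = sqrt(3364) = 58


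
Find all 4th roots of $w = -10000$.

|w| = 10000, arg(w) = 180°
Root modulus = 10000^(1/4) = 10
Root arguments: θ_k = (180° + 360°k)/4 for k = 0, 1, ..., 3
Roots: 5*sqrt(2) + 5*sqrt(2)i, -5*sqrt(2) + 5*sqrt(2)i, -5*sqrt(2) - 5*sqrt(2)i, 5*sqrt(2) - 5*sqrt(2)i


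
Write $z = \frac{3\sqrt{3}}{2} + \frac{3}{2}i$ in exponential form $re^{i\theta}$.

r = |z| = sqrt((3*sqrt(3)/2)^2 + (3/2)^2) = sqrt(27/4 + 9/4) = sqrt(9) = 3
θ = arctan(b/a) = arctan(1.5/2.5981) (quadrant-adjusted) = 30° = π/6
z = 3e^(i*π/6)


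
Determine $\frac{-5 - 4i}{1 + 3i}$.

Multiply numerator and denominator by conjugate (1 - 3i):
= (-5 - 4i)(1 - 3i) / (1^2 + 3^2)
= (-17 + 11i) / 10
= -17/10 + (11/10)i


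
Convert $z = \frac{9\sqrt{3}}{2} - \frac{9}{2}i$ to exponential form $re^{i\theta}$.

r = |z| = sqrt((9*sqrt(3)/2)^2 + (-9/2)^2) = sqrt(243/4 + 81/4) = sqrt(81) = 9
θ = arctan(b/a) = arctan(-4.5/7.7942) (quadrant-adjusted) = -30° = -π/6
z = 9e^(-i*π/6)


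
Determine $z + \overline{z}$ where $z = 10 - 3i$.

z + conjugate(z) = (a + bi) + (a - bi) = 2a
= 2 * 10 = 20


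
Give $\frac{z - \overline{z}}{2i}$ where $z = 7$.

z - conjugate(z) = 2bi
(z - conjugate(z))/(2i) = 2bi/(2i) = b = 0


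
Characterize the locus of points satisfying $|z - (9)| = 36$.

|z - z0| = r describes a circle centered at z0 with radius r
Here z0 = 9 and r = 36
Locus: Circle centered at (9, 0) with radius 36


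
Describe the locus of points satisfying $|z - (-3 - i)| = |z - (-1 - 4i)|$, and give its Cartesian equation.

|z - z1| = |z - z2| means z is equidistant from z1 and z2,
i.e. the perpendicular bisector of the segment from (-3, -1) to (-1, -4) (midpoint (-2, -5/2)).
With z = x + yi, square both sides:
(x - (-3))^2 + (y - (-1))^2 = (x - (-1))^2 + (y - (-4))^2
The x^2 and y^2 terms cancel: 4x + (-6)y = 17 - 10 = 7
Simplify: 4x - 6y = 7
Locus: Perpendicular bisector of the segment from (-3, -1) to (-1, -4): the line 4x - 6y = 7


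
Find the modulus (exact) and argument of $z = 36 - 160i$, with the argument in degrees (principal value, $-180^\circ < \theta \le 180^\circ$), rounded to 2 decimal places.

|z| = sqrt(36^2 + (-160)^2) = 164
arg(z) = arctan(b/a) = arctan(-160/36) (quadrant-adjusted) = -77.32°


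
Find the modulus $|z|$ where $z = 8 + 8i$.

|z| = sqrt(a^2 + b^2) = sqrt(8^2 + 8^2) = sqrt(128) = sqrt(128)


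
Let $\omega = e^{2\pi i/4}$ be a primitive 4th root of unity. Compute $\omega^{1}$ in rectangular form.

ω^1 = e^(2πi·1/4) = e^(i·1π/2)
= cos(1π/2) + i sin(1π/2)
= i


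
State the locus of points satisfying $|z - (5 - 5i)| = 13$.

|z - z0| = r describes a circle centered at z0 with radius r
Here z0 = 5 - 5i and r = 13
Locus: Circle centered at (5, -5) with radius 13


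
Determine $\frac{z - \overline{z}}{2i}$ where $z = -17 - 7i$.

z - conjugate(z) = 2bi
(z - conjugate(z))/(2i) = 2bi/(2i) = b = -7


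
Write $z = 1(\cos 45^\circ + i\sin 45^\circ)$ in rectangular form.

a = r cos θ = 1 * sqrt(2)/2 = sqrt(2)/2
b = r sin θ = 1 * sqrt(2)/2 = sqrt(2)/2
z = sqrt(2)/2 + (sqrt(2)/2)i


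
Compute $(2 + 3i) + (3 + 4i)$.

(2 + 3) + (3 + 4)i = 5 + 7i


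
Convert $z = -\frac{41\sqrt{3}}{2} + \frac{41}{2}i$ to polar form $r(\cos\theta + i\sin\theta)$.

r = |z| = sqrt(a^2 + b^2) = sqrt((-41*sqrt(3)/2)^2 + (41/2)^2) = sqrt(5043/4 + 1681/4) = sqrt(1681) = 41
θ = arctan(b/a) = arctan(20.5/-35.507) (quadrant-adjusted) = 150°
z = 41(cos 150° + i sin 150°)


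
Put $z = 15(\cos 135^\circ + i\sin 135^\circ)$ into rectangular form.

a = r cos θ = 15 * -sqrt(2)/2 = -15*sqrt(2)/2
b = r sin θ = 15 * sqrt(2)/2 = 15*sqrt(2)/2
z = -15*sqrt(2)/2 + (15*sqrt(2)/2)i


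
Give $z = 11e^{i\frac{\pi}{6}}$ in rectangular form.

a = r cos θ = 11 * sqrt(3)/2 = 11*sqrt(3)/2
b = r sin θ = 11 * 1/2 = 11/2
z = 11*sqrt(3)/2 + (11/2)i


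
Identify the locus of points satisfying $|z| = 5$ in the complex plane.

|z| = 5 means sqrt(x^2 + y^2) = 5
This is a circle of radius 5 centered at the origin


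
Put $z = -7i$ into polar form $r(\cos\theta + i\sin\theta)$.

r = |z| = sqrt(a^2 + b^2) = sqrt((0)^2 + (-7)^2) = sqrt(0 + 49) = sqrt(49) = 7
a = 0 and b < 0, so z lies on the negative imaginary axis: θ = 270°
z = 7(cos 270° + i sin 270°)


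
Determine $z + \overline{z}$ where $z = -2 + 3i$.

z + conjugate(z) = (a + bi) + (a - bi) = 2a
= 2 * (-2) = -4


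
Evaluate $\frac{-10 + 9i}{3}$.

Divisor is real, so divide each part by 3:
= -10/3 + 3i


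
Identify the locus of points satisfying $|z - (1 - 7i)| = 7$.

|z - z0| = r describes a circle centered at z0 with radius r
Here z0 = 1 - 7i and r = 7
Locus: Circle centered at (1, -7) with radius 7


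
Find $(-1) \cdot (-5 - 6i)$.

(a1*a2 - b1*b2) + (a1*b2 + b1*a2)i
= (5 - 0) + (6 + 0)i
= 5 + 6i


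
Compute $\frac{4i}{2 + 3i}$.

Multiply numerator and denominator by conjugate (2 - 3i):
= (4i)(2 - 3i) / (2^2 + 3^2)
= (12 + 8i) / 13
= 12/13 + (8/13)i


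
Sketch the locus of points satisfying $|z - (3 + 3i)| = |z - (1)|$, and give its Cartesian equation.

|z - z1| = |z - z2| means z is equidistant from z1 and z2,
i.e. the perpendicular bisector of the segment from (3, 3) to (1, 0) (midpoint (2, 3/2)).
With z = x + yi, square both sides:
(x - 3)^2 + (y - 3)^2 = (x - 1)^2 + (y - 0)^2
The x^2 and y^2 terms cancel: -4x + (-6)y = 1 - 18 = -17
Simplify: 4x + 6y = 17
Locus: Perpendicular bisector of the segment from (3, 3) to (1, 0): the line 4x + 6y = 17


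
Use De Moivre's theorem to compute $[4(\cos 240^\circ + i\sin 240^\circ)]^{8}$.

By De Moivre: z^n = r^n(cos(nθ) + i sin(nθ))
= 4^8(cos(8*240°) + i sin(8*240°))
= 65536(cos 120° + i sin 120°)
= -32768 + 32768*sqrt(3)i


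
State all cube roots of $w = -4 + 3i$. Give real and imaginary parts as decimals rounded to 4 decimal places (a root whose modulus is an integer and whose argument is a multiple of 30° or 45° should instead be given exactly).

|w| = 5, arg(w) ≈ 143.130102°
Root modulus = 5^(1/3) ≈ 1.709976
Root arguments: θ_k = (arg(w) + 360°k)/3 for k = 0, 1, ..., 2
Compute each root as (root modulus)(cos θ_k + i sin θ_k) using full-precision intermediates, then round to 4 decimal places.
Roots: 1.1506 + 1.2650i, -1.6708 + 0.3640i, 0.5202 - 1.6289i


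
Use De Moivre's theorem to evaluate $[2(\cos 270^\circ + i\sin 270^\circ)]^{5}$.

By De Moivre: z^n = r^n(cos(nθ) + i sin(nθ))
= 2^5(cos(5*270°) + i sin(5*270°))
= 32(cos 270° + i sin 270°)
= -32i


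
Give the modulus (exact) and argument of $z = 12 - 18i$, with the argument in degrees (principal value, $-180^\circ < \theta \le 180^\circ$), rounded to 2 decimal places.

|z| = sqrt(12^2 + (-18)^2) = sqrt(468)
arg(z) = arctan(b/a) = arctan(-18/12) (quadrant-adjusted) = -56.31°


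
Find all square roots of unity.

ω_k = e^(2πik/2) = cos(2πk/2) + i sin(2πk/2) for k = 0, 1, ..., 1
Roots: 1, -1


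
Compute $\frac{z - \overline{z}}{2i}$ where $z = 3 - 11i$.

z - conjugate(z) = 2bi
(z - conjugate(z))/(2i) = 2bi/(2i) = b = -11


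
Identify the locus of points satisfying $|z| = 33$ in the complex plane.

|z| = 33 means sqrt(x^2 + y^2) = 33
This is a circle of radius 33 centered at the origin


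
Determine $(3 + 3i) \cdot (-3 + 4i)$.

(a1*a2 - b1*b2) + (a1*b2 + b1*a2)i
= (-9 - 12) + (12 + (-9))i
= -21 + 3i


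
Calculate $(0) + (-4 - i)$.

(0 + (-4)) + (0 + (-1))i = -4 - i


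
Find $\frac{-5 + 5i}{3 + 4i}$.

Multiply numerator and denominator by conjugate (3 - 4i):
= (-5 + 5i)(3 - 4i) / (3^2 + 4^2)
= (5 + 35i) / 25
Divide through by 5: (1 + 7i) / 5
= 1/5 + (7/5)i


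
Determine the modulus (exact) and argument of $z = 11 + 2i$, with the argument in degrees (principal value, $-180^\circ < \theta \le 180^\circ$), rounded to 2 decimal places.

|z| = sqrt(11^2 + 2^2) = sqrt(125)
arg(z) = arctan(b/a) = arctan(2/11) (quadrant-adjusted) = 10.30°


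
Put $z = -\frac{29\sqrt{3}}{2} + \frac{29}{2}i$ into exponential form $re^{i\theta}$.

r = |z| = sqrt((-29*sqrt(3)/2)^2 + (29/2)^2) = sqrt(2523/4 + 841/4) = sqrt(841) = 29
θ = arctan(b/a) = arctan(14.5/-25.1147) (quadrant-adjusted) = 150° = 5π/6
z = 29e^(i*5π/6)


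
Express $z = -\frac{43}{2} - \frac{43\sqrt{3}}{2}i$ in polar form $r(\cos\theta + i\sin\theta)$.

r = |z| = sqrt(a^2 + b^2) = sqrt((-43/2)^2 + (-43*sqrt(3)/2)^2) = sqrt(1849/4 + 5547/4) = sqrt(1849) = 43
θ = arctan(b/a) = arctan(-37.2391/-21.5) (quadrant-adjusted) = 240°
z = 43(cos 240° + i sin 240°)
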